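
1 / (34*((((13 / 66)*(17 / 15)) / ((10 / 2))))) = 2475/3757 = 0.66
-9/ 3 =-3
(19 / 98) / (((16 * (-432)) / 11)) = -209/677376 = 0.00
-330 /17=-19.41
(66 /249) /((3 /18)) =132/83 = 1.59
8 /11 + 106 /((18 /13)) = 7651/99 = 77.28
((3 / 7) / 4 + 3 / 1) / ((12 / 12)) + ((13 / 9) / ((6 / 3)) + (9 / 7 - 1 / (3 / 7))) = 701/252 = 2.78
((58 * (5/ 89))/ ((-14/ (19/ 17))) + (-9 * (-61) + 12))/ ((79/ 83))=492920068/836689 = 589.13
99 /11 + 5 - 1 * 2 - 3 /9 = 35/3 = 11.67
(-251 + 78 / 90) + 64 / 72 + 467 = 9799/45 = 217.76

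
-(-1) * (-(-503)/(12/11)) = 5533/12 = 461.08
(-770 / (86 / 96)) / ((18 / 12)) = -24640/43 = -573.02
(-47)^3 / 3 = -103823/3 = -34607.67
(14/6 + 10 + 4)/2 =49/6 = 8.17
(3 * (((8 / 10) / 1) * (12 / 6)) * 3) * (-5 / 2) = -36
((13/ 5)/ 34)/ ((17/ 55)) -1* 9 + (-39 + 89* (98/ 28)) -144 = 34607/289 = 119.75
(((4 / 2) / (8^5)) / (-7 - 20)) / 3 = -1/1327104 = 0.00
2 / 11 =0.18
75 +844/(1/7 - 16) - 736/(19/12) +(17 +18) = -860614/2109 = -408.07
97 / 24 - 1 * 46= -1007/24 = -41.96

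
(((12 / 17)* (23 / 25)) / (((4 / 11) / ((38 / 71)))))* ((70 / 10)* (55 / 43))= 2220834/259505 = 8.56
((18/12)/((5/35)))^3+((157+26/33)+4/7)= 2431939/1848 = 1315.98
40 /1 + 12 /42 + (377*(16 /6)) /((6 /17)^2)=1532956/189 = 8110.88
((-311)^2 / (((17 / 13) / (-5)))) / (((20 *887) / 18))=-11316357/30158 = -375.24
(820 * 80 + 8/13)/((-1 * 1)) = -852808/13 = -65600.62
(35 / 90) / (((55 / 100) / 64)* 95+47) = 896/110169 = 0.01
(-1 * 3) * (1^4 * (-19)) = 57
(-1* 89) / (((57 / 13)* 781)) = -0.03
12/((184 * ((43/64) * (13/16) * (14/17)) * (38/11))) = 71808/1709981 = 0.04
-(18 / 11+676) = -7454/11 = -677.64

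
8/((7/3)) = 24/7 = 3.43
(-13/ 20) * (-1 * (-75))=-48.75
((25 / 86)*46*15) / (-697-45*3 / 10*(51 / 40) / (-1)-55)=-690000/2527669 = -0.27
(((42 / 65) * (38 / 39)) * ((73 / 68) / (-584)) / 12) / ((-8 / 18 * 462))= 19/40451840 = 0.00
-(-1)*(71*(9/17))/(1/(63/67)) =40257/1139 = 35.34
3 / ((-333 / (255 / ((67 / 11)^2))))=-10285/166093 = -0.06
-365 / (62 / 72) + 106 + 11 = -9513/31 = -306.87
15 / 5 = 3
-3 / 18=-1/6 = -0.17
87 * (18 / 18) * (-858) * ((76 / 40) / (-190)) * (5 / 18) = 4147/20 = 207.35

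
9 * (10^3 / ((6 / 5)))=7500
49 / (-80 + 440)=49/360 = 0.14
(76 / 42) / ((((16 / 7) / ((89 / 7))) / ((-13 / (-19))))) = 1157/168 = 6.89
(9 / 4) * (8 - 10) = -4.50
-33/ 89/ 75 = -11/2225 = 0.00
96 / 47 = 2.04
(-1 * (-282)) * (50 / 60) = 235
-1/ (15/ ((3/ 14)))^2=-1/4900 = 0.00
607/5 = 121.40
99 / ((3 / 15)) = 495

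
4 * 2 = 8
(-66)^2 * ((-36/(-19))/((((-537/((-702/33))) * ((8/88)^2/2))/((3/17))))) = 807288768/57817 = 13962.83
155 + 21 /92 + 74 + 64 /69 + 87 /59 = 3771869/16284 = 231.63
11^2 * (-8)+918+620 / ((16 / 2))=55/2 = 27.50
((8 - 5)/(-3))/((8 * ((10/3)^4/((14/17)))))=-567/680000 = 0.00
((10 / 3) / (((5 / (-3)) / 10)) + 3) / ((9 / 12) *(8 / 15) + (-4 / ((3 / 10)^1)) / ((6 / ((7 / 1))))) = 1.12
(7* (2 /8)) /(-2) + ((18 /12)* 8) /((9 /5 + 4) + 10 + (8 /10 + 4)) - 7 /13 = -8901/10712 = -0.83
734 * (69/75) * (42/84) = 8441/25 = 337.64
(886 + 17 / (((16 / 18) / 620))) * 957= 24391059/2 = 12195529.50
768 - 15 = 753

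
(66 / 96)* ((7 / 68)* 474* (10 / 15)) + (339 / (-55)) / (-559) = 187114043/8362640 = 22.37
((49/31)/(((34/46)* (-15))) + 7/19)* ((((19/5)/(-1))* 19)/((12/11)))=-3544849/237150 = -14.95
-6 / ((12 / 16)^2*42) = -16/63 = -0.25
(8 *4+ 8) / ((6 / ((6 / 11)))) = 40/11 = 3.64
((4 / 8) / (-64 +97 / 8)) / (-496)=1/51460 = 0.00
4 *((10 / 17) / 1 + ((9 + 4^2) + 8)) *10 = 22840/17 = 1343.53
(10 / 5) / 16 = 1/8 = 0.12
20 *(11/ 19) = 11.58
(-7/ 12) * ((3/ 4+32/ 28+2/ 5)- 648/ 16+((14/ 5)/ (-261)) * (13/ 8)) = 698363/31320 = 22.30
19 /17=1.12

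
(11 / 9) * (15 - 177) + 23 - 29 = -204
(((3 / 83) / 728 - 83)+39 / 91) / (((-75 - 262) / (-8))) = -1.96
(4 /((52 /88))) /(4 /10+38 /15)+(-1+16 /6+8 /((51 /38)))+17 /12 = 10035/884 = 11.35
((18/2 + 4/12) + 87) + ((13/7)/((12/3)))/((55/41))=446659/4620 = 96.68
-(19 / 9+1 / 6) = -41/18 = -2.28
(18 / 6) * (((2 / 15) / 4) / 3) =1/30 = 0.03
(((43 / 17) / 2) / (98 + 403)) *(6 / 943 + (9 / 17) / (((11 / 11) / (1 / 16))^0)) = 123109/91024018 = 0.00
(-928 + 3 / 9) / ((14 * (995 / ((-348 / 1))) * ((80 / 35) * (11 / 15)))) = 22011/1592 = 13.83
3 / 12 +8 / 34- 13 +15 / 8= -1447/136 = -10.64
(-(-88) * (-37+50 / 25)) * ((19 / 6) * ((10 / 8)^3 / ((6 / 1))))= -914375/288 = -3174.91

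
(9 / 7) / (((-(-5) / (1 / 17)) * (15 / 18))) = 54/2975 = 0.02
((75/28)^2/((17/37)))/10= 41625/26656 = 1.56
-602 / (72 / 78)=-3913/6 = -652.17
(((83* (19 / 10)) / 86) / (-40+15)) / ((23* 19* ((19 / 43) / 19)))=-83/11500 = -0.01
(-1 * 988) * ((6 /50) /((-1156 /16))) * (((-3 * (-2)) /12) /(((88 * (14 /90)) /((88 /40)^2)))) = 73359/252875 = 0.29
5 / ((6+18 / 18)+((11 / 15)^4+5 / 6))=506250/822407 = 0.62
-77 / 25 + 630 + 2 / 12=94063/150 = 627.09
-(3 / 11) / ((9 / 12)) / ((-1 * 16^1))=1/44 = 0.02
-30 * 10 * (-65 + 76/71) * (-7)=-9531900/71 = -134252.11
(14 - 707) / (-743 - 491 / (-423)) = 293139/313798 = 0.93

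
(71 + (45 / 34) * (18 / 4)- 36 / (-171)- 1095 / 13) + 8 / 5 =-458897/83980 = -5.46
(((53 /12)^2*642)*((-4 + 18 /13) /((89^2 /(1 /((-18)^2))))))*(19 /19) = -5109571/400359024 = -0.01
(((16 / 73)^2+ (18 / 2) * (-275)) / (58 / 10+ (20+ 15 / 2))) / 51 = -1.46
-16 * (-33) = 528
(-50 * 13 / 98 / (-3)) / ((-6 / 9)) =-3.32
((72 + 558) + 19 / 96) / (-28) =-22.51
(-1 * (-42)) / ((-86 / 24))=-504/43 = -11.72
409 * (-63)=-25767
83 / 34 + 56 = 1987/34 = 58.44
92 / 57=1.61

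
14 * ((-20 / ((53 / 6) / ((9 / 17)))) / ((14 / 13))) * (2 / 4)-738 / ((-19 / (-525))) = -349225830/17119 = -20399.90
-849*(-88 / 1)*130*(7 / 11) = 6180720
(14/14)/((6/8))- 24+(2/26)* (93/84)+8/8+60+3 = 45229/1092 = 41.42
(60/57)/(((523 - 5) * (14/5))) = 25/34447 = 0.00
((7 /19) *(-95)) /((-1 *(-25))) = -7/5 = -1.40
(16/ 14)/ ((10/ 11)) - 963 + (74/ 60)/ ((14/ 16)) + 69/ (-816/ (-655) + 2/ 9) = -23711909/25962 = -913.33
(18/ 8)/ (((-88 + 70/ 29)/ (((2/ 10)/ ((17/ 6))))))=-783/421940 = 0.00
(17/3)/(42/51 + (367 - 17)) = 289/17892 = 0.02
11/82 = 0.13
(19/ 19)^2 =1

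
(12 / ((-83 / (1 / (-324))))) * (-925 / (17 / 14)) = -12950/38097 = -0.34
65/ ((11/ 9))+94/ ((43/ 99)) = 127521/473 = 269.60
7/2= 3.50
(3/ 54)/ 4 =1/72 = 0.01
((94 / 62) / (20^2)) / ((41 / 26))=611/254200 = 0.00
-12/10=-6/5 = -1.20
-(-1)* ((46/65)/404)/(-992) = -23/13024960 = 0.00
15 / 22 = 0.68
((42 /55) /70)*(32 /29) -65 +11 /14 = -7168181/111650 = -64.20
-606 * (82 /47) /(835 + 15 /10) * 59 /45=-1954552/1179465 = -1.66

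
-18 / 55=-0.33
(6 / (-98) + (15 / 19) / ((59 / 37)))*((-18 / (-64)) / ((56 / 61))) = 1635471/12304096 = 0.13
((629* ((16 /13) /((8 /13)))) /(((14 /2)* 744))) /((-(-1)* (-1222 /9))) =-1887/1060696 = 0.00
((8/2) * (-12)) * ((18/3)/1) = -288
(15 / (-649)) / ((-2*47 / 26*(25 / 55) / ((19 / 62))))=741/171926 = 0.00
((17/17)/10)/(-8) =-1/80 = -0.01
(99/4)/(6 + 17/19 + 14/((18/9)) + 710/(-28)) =-13167/6098 = -2.16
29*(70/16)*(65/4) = 65975/32 = 2061.72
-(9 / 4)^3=-729/64 = -11.39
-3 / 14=-0.21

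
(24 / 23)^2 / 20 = 144/2645 = 0.05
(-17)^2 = 289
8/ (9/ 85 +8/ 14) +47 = 23701/403 = 58.81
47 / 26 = 1.81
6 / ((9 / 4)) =8/3 = 2.67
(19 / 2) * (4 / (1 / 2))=76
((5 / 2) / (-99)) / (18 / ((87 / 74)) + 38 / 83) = -12035/7514892 = 0.00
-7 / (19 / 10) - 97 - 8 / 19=-101.11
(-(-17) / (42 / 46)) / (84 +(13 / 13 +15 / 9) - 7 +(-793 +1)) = -391/14959 = -0.03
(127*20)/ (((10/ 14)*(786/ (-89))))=-158242/393 = -402.65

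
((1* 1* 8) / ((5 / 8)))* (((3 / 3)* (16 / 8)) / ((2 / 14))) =896/5 = 179.20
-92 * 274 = -25208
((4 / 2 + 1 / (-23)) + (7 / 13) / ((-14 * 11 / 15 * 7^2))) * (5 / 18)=1050475/1933932 = 0.54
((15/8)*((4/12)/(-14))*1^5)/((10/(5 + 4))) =-9/224 = -0.04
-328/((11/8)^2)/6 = -10496/363 = -28.91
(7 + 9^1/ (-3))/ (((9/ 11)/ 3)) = 14.67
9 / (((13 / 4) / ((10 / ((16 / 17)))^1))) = 765/26 = 29.42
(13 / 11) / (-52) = -0.02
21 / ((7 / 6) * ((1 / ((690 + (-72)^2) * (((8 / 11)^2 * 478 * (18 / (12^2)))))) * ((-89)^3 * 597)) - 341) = -963648/137021291 = -0.01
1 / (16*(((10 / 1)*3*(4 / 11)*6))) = 11/11520 = 0.00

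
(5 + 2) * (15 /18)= 35/6 = 5.83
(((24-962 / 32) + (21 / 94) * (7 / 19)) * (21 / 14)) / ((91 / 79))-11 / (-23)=-437156119/59809568 = -7.31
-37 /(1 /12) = -444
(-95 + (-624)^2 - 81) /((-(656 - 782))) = 27800/9 = 3088.89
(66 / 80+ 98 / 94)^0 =1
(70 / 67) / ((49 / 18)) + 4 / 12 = 1009/1407 = 0.72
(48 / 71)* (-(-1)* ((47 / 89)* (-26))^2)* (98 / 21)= 594.77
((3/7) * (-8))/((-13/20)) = 480/91 = 5.27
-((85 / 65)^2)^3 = -24137569/4826809 = -5.00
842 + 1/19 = 15999/19 = 842.05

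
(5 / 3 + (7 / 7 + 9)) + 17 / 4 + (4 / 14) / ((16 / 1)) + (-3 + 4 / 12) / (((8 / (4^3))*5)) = 3267/280 = 11.67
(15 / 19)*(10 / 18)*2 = 50/57 = 0.88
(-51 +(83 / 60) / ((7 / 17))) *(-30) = 20009/14 = 1429.21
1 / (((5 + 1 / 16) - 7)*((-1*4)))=4/31 = 0.13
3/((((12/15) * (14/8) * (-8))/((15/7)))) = -225/392 = -0.57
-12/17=-0.71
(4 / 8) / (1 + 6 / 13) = 13/38 = 0.34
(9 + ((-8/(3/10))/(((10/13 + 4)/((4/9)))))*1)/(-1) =-5453/837 = -6.51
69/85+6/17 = 99/85 = 1.16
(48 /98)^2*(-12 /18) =-384/2401 = -0.16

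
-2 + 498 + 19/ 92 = 496.21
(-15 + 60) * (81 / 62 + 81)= 229635/62 = 3703.79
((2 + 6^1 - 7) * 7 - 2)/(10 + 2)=5/12 = 0.42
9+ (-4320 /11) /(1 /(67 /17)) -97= -305896/187 = -1635.81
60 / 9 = 20/3 = 6.67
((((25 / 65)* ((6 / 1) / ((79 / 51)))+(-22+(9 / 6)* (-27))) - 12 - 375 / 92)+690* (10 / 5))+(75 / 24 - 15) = 243964999/188968 = 1291.04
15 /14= 1.07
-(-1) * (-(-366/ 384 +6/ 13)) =409/832 = 0.49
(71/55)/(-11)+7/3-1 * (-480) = 875222/1815 = 482.22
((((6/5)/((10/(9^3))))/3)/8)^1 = 729/200 = 3.64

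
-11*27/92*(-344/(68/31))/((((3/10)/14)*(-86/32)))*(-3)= 10311840/391 = 26372.99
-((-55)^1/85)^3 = 1331/4913 = 0.27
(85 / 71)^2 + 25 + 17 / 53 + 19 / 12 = 90851651/3206076 = 28.34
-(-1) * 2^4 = 16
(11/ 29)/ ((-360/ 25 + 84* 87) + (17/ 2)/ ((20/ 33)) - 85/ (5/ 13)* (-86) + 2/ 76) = 1672/115990575 = 0.00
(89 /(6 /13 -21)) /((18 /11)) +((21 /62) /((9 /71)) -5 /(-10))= 877/1674 = 0.52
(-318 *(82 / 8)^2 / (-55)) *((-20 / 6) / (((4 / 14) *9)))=-623651/792 = -787.44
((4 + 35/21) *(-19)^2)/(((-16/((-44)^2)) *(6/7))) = -5198039/18 = -288779.94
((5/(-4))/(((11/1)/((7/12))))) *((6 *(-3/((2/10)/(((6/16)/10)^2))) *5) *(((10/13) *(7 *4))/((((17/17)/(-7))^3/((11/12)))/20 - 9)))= -18907875/188351488 = -0.10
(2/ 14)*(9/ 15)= 3/35 = 0.09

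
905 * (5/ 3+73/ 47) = 410870/141 = 2913.97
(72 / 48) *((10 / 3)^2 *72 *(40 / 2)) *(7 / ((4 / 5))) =210000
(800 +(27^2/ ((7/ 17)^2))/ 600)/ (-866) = -7910227/8486800 = -0.93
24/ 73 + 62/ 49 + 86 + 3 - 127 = -130224/3577 = -36.41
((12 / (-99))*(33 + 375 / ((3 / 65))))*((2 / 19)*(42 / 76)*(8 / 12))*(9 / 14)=-97896/3971 = -24.65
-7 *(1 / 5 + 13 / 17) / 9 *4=-2296/765 = -3.00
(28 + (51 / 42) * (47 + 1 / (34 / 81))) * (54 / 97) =66501/1358 = 48.97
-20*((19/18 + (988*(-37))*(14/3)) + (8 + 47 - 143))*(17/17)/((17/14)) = 2811226.54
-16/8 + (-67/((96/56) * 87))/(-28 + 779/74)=-1332539/674946 = -1.97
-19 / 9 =-2.11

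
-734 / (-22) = 367/11 = 33.36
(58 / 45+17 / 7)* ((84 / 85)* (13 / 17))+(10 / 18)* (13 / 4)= 1200329/260100 = 4.61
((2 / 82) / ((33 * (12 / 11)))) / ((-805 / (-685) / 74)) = 5069/118818 = 0.04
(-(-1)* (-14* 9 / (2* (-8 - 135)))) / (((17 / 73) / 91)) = 32193/187 = 172.16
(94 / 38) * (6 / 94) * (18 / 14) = 27/133 = 0.20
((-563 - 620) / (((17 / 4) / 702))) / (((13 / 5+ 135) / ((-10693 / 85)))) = 15363621/86 = 178646.76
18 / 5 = 3.60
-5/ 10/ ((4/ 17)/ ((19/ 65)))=-323/520 = -0.62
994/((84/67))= 4757/6 = 792.83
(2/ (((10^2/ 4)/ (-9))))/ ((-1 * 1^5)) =18/25 = 0.72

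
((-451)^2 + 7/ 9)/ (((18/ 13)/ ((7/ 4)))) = 20823257/81 = 257077.25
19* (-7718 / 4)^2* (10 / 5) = 282945739/2 = 141472869.50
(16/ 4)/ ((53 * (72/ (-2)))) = -1/477 = 0.00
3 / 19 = 0.16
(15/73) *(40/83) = 600/6059 = 0.10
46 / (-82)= -23/41 = -0.56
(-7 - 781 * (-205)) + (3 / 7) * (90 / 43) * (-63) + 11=6882257/43 = 160052.49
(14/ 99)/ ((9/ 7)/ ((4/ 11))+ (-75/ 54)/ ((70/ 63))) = 0.06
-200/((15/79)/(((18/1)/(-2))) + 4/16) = -873.73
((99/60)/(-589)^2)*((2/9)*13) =143/10407630 = 0.00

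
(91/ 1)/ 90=91/90 = 1.01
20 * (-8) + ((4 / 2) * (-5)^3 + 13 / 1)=-397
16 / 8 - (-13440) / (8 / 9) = 15122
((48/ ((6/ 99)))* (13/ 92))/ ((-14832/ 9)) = -1287/18952 = -0.07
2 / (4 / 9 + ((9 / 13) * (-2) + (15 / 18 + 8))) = 468/1847 = 0.25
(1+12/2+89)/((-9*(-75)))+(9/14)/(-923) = 411479/2907450 = 0.14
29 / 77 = 0.38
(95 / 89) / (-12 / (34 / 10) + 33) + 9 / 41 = 467516/1828149 = 0.26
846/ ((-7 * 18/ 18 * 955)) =-846/6685 = -0.13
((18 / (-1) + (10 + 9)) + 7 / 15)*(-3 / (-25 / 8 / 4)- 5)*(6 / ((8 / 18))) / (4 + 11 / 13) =-4147/875 = -4.74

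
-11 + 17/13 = -126/13 = -9.69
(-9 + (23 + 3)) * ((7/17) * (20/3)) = 140/3 = 46.67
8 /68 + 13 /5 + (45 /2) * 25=96087/170 = 565.22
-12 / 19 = -0.63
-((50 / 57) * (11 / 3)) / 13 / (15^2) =-22/20007 = 0.00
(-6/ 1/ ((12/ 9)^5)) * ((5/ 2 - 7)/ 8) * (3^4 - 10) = 465831/8192 = 56.86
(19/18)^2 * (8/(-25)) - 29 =-59447/2025 = -29.36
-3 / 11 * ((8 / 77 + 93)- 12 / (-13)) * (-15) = 4235445/11011 = 384.66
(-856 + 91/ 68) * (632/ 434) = -4591243/3689 = -1244.58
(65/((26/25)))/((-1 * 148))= -125/296 = -0.42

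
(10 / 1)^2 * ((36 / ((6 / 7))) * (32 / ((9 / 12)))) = 179200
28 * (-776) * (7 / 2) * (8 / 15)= -608384/15 = -40558.93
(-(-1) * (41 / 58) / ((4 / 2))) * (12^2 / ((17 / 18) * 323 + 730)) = 26568/540299 = 0.05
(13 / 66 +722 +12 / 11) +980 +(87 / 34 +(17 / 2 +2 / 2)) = 1924619/1122 = 1715.35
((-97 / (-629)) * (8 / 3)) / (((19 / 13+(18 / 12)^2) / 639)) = 8594976/121397 = 70.80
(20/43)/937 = 20/40291 = 0.00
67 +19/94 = 6317/94 = 67.20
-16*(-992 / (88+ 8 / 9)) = 4464/25 = 178.56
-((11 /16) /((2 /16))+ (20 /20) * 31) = -73/2 = -36.50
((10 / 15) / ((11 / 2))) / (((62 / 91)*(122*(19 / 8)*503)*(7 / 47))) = 4888/596385471 = 0.00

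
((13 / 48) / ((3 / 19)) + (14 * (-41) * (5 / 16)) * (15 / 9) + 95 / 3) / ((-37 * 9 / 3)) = 38243/15984 = 2.39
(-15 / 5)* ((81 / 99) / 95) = -27/1045 = -0.03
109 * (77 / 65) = 8393/65 = 129.12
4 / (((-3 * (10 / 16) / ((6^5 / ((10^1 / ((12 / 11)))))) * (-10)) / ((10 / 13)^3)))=1990656/24167 = 82.37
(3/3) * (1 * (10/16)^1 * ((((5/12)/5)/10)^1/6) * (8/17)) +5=12241/2448 = 5.00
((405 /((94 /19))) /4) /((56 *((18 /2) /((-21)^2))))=53865/3008 = 17.91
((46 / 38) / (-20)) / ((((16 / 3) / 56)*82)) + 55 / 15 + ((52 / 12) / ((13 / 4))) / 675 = 92399441/25239600 = 3.66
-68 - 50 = -118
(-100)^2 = 10000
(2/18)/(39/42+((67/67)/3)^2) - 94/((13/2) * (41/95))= -2332198/69823 = -33.40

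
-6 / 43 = -0.14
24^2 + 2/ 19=10946/19 = 576.11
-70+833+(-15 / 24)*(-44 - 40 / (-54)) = 21331/27 = 790.04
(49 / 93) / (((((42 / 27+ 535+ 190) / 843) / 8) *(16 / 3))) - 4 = -1249909/405418 = -3.08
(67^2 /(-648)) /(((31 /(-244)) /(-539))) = -147593831/5022 = -29389.45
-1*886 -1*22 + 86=-822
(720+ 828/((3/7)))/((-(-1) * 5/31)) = 82212/5 = 16442.40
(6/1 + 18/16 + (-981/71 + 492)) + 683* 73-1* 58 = 50286.31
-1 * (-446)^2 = -198916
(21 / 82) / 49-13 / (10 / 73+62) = -37937/185976 = -0.20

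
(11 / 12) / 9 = 11/108 = 0.10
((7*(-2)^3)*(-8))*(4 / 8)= 224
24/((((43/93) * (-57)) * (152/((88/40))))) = -1023/77615 = -0.01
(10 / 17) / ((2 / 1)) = 5/17 = 0.29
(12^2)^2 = 20736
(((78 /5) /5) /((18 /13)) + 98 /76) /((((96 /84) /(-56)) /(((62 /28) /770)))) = -313007/627000 = -0.50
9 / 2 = 4.50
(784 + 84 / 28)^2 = 619369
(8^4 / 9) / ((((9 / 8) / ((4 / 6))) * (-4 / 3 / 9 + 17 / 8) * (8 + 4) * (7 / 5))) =655360/80703 = 8.12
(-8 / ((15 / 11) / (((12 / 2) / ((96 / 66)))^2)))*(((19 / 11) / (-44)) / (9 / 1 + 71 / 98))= 0.40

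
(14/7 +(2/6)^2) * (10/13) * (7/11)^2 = 9310/14157 = 0.66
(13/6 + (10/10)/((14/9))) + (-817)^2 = 14017328/21 = 667491.81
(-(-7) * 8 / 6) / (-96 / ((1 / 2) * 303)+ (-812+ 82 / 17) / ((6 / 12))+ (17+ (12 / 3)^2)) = -48076/8148813 = -0.01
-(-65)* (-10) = -650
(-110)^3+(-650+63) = -1331587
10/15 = 2/3 = 0.67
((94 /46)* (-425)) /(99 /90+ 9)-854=-2183592/2323 = -939.99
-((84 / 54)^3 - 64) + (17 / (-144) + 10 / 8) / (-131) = 92026349/1527984 = 60.23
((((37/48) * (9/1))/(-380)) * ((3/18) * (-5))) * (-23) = -851/2432 = -0.35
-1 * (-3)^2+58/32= -115/16 = -7.19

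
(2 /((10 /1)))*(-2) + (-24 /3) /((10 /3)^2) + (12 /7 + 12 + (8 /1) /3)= 8012/525 = 15.26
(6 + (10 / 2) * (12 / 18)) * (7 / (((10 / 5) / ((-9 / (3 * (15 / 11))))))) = -1078/15 = -71.87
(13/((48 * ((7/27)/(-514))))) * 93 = -2796417/56 = -49936.02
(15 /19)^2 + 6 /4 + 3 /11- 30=-219231/7942 = -27.60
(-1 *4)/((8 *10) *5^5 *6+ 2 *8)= -1/375004 = 0.00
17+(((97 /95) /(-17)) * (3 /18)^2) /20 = 19767503/1162800 = 17.00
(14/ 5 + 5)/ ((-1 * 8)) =-39/40 = -0.98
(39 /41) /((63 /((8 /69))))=104/59409 = 0.00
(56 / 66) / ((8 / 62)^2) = 6727/132 = 50.96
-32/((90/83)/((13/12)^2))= -14027/405 = -34.63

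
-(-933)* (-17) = -15861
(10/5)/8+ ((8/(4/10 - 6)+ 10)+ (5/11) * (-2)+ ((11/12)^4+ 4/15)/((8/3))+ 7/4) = 213466801/21288960 = 10.03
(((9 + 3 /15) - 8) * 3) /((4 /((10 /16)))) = 9/16 = 0.56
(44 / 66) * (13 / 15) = 26/45 = 0.58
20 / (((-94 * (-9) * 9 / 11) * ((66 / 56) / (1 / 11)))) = 280/125631 = 0.00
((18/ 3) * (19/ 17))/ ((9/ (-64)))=-2432/51 = -47.69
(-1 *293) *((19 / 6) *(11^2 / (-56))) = 673607/336 = 2004.78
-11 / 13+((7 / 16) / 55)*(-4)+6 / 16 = -2877/5720 = -0.50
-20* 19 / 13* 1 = -380/13 = -29.23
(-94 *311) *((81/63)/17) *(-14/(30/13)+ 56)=-110401.34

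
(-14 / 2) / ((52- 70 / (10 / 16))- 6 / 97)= 679/5826 = 0.12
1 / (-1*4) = -1/4 = -0.25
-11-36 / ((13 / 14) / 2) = -1151/13 = -88.54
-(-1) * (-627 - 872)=-1499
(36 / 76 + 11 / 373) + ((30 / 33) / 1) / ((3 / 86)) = 6212498/233871 = 26.56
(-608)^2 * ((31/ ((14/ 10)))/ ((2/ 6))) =171893760/7 = 24556251.43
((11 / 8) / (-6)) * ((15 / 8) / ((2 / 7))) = -385/256 = -1.50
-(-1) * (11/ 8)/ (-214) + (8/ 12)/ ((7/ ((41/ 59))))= 126755/2121168 = 0.06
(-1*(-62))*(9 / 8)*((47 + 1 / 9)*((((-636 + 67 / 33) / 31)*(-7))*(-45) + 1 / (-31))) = -232851896/11 = -21168354.18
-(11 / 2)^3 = -166.38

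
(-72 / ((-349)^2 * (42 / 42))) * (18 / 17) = -1296/2070617 = 0.00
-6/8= -3/4 = -0.75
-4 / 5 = -0.80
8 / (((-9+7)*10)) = -0.40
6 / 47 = 0.13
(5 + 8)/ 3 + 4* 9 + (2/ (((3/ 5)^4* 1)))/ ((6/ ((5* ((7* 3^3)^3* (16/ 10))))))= 416745121/3 = 138915040.33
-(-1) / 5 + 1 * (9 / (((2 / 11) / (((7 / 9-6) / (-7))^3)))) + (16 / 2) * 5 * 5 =61331831/277830 = 220.75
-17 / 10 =-1.70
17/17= 1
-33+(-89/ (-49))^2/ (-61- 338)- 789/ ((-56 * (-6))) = -541943599/15327984 = -35.36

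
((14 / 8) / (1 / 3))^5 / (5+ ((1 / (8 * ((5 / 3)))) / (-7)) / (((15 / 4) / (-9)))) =714717675/900608 = 793.59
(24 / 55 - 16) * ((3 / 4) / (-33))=214/605 = 0.35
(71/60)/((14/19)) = 1349/840 = 1.61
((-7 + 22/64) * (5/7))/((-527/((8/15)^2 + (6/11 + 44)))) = 3938867/9738960 = 0.40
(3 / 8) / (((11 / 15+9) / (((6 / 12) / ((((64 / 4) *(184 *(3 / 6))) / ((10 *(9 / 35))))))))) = 405/12035072 = 0.00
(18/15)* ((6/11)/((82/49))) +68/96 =59503/54120 = 1.10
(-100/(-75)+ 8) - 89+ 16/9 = -701/9 = -77.89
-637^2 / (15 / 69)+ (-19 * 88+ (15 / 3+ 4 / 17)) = -158797354/85 = -1868204.16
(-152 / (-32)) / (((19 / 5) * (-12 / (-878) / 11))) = 1006.04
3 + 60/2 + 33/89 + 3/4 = 12147/356 = 34.12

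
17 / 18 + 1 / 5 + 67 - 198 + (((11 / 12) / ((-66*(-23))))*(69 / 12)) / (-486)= -90878117/699840 = -129.86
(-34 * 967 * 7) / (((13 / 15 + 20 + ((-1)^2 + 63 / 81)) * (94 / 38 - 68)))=155.11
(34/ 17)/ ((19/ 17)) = 34/19 = 1.79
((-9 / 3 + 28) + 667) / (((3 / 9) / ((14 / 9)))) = 9688/3 = 3229.33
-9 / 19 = -0.47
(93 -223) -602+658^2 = 432232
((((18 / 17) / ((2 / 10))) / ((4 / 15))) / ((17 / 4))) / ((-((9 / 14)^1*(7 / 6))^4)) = -14.76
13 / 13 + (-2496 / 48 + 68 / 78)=-1955/39 = -50.13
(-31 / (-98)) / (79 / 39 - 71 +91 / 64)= -38688/8261939 = 0.00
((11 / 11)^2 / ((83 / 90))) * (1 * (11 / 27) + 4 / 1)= 1190/249 = 4.78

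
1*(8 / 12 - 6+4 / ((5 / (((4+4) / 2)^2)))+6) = 13.47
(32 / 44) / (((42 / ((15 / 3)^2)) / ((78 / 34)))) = 1300/1309 = 0.99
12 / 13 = 0.92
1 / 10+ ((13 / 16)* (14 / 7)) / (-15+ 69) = 281/2160 = 0.13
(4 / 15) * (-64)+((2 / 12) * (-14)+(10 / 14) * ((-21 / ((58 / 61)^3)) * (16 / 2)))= -19389308/121945 = -159.00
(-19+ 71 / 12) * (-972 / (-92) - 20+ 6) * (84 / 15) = 86821/345 = 251.66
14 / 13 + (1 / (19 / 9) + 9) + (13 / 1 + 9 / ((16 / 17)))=130863/3952 = 33.11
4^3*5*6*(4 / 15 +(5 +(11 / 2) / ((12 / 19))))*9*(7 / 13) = 130032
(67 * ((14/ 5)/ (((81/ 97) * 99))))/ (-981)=-90986/39333195 = 0.00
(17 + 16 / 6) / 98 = 59/294 = 0.20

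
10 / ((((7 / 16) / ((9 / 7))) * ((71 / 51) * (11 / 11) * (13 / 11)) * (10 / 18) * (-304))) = -90882/859313 = -0.11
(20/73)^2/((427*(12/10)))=1000/6826449 = 0.00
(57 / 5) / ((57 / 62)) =62/5 = 12.40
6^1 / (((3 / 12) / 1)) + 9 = 33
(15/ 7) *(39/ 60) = 39/28 = 1.39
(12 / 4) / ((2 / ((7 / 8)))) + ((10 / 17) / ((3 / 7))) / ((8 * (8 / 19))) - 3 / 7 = 14753/11424 = 1.29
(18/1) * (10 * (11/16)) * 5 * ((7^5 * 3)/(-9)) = -13865775/4 = -3466443.75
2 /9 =0.22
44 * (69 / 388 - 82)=-349217/97 = -3600.18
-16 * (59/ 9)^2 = -55696/81 = -687.60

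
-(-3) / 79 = 3/79 = 0.04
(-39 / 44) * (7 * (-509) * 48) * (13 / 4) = 5419323/11 = 492665.73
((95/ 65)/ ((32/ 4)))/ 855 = 1/4680 = 0.00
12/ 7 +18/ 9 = 26/7 = 3.71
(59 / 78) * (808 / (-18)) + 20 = -13.95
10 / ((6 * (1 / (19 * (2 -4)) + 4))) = 190/453 = 0.42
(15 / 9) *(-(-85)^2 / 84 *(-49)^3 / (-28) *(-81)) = 780625125/16 = 48789070.31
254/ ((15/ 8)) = 2032/15 = 135.47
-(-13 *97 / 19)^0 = -1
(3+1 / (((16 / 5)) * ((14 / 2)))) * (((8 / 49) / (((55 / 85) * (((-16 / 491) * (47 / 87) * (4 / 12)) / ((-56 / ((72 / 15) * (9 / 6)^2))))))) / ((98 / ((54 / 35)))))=67535577/6319432 = 10.69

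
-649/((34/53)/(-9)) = 309573/34 = 9105.09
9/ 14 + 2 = 37/14 = 2.64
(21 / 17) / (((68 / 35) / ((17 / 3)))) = 245/68 = 3.60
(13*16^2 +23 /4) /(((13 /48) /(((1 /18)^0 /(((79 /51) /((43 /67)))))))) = 350923860/68809 = 5099.97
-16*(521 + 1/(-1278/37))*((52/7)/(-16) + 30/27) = -217051126/40257 = -5391.64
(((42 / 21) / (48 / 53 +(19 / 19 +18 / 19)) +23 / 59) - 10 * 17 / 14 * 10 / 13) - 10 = -18.25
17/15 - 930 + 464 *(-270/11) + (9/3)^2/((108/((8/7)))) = -4742377/385 = -12317.86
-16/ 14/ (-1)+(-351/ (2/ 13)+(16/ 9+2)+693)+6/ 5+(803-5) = -494159/630 = -784.38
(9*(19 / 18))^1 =19/2 = 9.50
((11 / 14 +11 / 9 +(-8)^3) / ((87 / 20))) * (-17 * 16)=174784480/5481 = 31889.16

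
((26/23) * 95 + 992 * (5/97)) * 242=85588140/2231 = 38363.13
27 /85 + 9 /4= 873/340 = 2.57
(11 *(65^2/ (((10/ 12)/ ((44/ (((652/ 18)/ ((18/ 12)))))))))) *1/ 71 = 16563690/11573 = 1431.24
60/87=20/29 = 0.69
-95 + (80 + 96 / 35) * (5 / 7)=-1759/49 = -35.90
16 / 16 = 1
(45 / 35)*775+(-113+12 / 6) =6198/7 = 885.43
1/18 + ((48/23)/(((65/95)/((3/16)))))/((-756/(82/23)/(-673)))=810470/433251 = 1.87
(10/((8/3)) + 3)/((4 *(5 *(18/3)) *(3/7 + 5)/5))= 63/1216 = 0.05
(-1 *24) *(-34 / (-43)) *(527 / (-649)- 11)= 6255456/27907 = 224.15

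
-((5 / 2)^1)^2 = -25/4 = -6.25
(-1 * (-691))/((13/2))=1382/13 = 106.31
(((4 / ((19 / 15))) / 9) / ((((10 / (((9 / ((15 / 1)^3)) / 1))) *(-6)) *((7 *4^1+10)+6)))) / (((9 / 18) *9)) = -1/12696750 = 0.00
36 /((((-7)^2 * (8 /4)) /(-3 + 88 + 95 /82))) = 63585/2009 = 31.65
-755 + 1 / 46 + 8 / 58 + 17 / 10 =-2511723/3335 = -753.14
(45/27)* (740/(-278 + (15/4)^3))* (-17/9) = 4025600/389259 = 10.34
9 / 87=3/29 = 0.10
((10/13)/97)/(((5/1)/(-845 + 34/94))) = -79396/59267 = -1.34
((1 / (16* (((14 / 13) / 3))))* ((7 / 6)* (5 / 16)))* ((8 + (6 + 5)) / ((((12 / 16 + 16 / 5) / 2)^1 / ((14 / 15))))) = 8645/15168 = 0.57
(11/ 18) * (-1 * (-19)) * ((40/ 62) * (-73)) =-152570/279 = -546.85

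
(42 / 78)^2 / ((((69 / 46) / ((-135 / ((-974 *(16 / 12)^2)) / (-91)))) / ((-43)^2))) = -5241915/17119024 = -0.31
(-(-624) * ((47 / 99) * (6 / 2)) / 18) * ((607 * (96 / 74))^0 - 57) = -273728/99 = -2764.93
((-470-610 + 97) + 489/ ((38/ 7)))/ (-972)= 33931/36936 = 0.92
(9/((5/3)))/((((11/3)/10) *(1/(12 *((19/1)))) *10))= 18468/55 = 335.78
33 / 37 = 0.89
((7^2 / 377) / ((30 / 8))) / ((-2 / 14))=-1372/5655 = -0.24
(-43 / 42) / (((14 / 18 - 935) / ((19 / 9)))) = 817/353136 = 0.00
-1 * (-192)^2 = -36864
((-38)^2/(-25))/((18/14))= -44.92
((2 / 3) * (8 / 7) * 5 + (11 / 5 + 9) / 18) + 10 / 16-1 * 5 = 143/2520 = 0.06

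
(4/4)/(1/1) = 1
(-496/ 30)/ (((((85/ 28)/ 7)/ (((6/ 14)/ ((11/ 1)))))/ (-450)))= 668.41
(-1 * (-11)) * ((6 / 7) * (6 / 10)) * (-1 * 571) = -3230.23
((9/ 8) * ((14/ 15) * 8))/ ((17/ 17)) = 42/5 = 8.40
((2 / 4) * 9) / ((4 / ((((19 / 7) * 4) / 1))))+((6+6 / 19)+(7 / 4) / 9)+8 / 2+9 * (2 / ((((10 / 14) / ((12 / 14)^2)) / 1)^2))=34997227/837900 = 41.77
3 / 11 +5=58/11 = 5.27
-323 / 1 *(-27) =8721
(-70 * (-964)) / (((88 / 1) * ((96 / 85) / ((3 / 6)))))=716975/2112 = 339.48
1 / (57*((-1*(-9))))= 1/513 = 0.00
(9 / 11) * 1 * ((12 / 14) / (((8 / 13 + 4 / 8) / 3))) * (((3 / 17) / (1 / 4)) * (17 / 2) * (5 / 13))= 9720/2233 = 4.35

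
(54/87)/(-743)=-18/21547 = 0.00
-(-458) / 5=458/5 = 91.60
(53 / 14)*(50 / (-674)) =-1325/4718 = -0.28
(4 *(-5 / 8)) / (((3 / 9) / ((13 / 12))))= -8.12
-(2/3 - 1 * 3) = 7/3 = 2.33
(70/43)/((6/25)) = 875/129 = 6.78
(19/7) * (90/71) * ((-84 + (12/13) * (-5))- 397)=-10795230/6461 = -1670.83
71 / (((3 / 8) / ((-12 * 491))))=-1115552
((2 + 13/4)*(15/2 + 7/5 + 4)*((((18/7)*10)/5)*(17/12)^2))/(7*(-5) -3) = -111843/6080 = -18.40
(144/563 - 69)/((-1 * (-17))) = -38703/9571 = -4.04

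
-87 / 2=-43.50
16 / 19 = 0.84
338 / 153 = 2.21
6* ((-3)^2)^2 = 486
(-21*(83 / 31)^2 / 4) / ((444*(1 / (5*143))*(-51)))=34479445/29014512 = 1.19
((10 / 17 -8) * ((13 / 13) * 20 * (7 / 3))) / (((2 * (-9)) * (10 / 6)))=196/17 = 11.53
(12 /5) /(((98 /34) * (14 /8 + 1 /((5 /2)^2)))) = 4080/9359 = 0.44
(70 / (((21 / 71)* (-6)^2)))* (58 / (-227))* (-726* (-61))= -151974790/2043 = -74388.05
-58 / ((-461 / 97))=5626/461 = 12.20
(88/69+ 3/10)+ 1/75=1827/1150 = 1.59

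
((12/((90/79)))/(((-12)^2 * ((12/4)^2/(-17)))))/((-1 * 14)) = 1343/136080 = 0.01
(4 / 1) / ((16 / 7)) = 7/4 = 1.75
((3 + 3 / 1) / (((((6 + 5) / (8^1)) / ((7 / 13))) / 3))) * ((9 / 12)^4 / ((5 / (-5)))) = -5103/2288 = -2.23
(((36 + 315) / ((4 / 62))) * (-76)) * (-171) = 70704738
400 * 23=9200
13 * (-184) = -2392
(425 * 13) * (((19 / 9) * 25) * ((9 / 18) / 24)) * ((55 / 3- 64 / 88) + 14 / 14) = 113030.74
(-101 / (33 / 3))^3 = -1030301/1331 = -774.08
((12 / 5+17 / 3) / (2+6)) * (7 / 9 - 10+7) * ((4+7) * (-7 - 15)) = 14641/27 = 542.26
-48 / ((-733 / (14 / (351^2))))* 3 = 224/10034037 = 0.00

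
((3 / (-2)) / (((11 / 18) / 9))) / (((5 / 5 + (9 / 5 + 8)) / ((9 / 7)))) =-2.63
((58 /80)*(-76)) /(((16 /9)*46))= -4959/7360 = -0.67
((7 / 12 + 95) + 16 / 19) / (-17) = -21985/3876 = -5.67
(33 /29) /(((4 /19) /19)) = 11913/116 = 102.70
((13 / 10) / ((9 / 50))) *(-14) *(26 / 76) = -5915/171 = -34.59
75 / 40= 15/8 = 1.88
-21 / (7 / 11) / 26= -33/26 = -1.27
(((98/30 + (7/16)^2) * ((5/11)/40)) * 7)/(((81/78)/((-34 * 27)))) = -243.17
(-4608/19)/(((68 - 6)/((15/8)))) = -4320/589 = -7.33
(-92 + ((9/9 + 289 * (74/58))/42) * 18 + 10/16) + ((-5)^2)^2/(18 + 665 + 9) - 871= -225609687/280952 = -803.02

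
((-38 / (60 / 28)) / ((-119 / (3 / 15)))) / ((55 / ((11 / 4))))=19/12750 = 0.00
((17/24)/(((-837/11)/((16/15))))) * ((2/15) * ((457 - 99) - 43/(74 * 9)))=-17831198/37627335 = -0.47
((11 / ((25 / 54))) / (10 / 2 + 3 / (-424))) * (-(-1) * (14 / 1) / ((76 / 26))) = 22918896/1005575 = 22.79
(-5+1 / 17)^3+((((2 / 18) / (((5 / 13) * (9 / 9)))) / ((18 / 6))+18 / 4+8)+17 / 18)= -71034076/663255 = -107.10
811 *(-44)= -35684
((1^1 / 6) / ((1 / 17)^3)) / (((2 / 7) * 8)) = 34391/96 = 358.24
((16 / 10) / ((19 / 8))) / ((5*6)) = 32/1425 = 0.02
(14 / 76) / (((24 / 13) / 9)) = 273/304 = 0.90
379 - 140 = 239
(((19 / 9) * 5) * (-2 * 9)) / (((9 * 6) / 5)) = -475/27 = -17.59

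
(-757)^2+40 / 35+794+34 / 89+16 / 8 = 357506385/623 = 573846.52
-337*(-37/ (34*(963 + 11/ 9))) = 112221/295052 = 0.38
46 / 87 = 0.53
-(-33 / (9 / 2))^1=22/3 = 7.33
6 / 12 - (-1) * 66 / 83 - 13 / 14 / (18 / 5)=21695/20916 = 1.04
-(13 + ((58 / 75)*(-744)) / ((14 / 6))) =40877/175 = 233.58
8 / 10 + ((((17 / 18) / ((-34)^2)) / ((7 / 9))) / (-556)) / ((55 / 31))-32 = -908299423/29112160 = -31.20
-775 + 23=-752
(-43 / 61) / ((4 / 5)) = -0.88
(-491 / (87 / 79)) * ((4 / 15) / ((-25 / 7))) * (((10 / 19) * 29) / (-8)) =-271523/4275 = -63.51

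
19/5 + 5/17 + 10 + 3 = 1453/85 = 17.09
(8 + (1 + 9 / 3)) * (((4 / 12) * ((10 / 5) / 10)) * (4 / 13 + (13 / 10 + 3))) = 1198/325 = 3.69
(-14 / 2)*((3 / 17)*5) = -105/17 = -6.18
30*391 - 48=11682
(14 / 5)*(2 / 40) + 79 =3957/50 = 79.14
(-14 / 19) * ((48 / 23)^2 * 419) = -13515264/10051 = -1344.67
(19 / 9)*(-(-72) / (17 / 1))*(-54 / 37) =-13.05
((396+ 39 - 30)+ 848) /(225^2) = 1253/50625 = 0.02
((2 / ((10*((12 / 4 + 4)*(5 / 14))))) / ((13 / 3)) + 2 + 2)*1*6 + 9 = 10761/325 = 33.11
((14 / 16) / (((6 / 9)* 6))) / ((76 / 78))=273/1216 = 0.22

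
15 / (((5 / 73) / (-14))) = -3066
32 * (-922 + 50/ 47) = -1385088/47 = -29469.96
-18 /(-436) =9/218 = 0.04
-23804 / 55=-2164/5 = -432.80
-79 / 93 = -0.85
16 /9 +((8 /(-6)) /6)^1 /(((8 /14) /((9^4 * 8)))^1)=-20410.22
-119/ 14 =-17/2 = -8.50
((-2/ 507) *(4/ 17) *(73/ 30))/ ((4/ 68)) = -292/7605 = -0.04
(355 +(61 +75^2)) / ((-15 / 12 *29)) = -24164/145 = -166.65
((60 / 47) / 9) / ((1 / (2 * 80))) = 3200/141 = 22.70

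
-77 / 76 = -1.01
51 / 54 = 17/18 = 0.94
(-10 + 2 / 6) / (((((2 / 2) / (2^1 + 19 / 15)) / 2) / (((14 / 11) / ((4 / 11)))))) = -9947/45 = -221.04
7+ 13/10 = 83/10 = 8.30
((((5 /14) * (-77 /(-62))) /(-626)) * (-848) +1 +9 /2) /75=118393/1455450 = 0.08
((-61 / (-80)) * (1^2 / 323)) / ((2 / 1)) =61/51680 = 0.00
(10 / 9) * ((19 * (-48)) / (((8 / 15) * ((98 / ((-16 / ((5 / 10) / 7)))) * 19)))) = 1600/7 = 228.57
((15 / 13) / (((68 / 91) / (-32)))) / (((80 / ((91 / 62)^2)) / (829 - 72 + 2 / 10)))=-329194593/326740 = -1007.51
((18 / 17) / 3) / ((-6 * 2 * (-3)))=1/102 = 0.01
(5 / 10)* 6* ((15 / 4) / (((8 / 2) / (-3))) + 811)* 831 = 32236983/16 = 2014811.44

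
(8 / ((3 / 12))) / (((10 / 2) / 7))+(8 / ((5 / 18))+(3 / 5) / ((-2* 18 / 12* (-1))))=369/5 = 73.80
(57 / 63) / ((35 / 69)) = 437/245 = 1.78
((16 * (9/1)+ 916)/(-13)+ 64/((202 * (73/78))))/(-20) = 1945733/479245 = 4.06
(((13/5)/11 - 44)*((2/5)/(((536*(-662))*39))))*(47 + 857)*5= 271991/47569665 = 0.01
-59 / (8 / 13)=-767/8 = -95.88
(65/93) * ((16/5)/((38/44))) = 4576/1767 = 2.59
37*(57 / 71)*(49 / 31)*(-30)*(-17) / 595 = 88578/2201 = 40.24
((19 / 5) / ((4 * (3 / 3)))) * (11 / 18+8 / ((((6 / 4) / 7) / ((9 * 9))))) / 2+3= 1036577/720 = 1439.69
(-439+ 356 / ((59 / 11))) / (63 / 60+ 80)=-439700/95639 = -4.60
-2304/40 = -288/5 = -57.60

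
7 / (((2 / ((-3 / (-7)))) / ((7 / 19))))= 21/38 = 0.55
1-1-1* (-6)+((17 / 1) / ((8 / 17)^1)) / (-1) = -241/8 = -30.12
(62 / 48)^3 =29791/13824 = 2.16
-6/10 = -3/5 = -0.60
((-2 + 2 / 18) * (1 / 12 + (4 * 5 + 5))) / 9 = -5.26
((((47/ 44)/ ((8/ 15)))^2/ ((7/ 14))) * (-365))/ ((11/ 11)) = -181414125/61952 = -2928.30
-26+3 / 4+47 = 21.75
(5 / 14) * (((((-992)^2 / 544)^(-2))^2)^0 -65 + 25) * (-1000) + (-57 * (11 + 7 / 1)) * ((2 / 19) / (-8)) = 195189/14 = 13942.07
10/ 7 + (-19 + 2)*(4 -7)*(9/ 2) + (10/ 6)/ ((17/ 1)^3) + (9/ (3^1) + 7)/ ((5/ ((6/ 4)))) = 48270295/206346 = 233.93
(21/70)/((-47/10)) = -3/47 = -0.06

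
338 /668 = 169/334 = 0.51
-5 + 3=-2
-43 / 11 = -3.91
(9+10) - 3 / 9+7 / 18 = 343/18 = 19.06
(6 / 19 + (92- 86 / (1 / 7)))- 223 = -13921/19 = -732.68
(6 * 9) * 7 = 378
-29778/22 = -14889/11 = -1353.55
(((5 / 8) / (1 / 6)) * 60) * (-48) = -10800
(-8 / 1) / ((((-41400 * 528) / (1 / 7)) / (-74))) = -37/9563400 = 0.00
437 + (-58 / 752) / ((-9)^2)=13309243/30456 = 437.00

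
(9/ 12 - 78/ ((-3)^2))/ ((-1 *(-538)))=-95/6456 = -0.01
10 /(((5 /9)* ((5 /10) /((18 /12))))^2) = 1458/5 = 291.60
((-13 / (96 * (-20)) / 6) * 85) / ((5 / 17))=3757/11520 = 0.33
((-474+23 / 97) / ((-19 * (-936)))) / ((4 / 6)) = -0.04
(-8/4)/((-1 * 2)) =1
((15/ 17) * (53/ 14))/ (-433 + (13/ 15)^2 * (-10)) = -35775/4717874 = -0.01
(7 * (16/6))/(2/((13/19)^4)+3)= 228488/148425 = 1.54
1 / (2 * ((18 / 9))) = 1/4 = 0.25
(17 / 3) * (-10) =-56.67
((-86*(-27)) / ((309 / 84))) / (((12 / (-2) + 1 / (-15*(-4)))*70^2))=-27864/1294195 = -0.02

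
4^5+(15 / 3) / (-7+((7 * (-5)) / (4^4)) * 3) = 1941248/1897 = 1023.33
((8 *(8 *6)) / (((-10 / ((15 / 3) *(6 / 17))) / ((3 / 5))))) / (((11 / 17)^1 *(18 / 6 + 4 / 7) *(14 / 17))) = -21.36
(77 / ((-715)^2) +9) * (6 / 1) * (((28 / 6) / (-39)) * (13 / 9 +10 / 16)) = -218134063/16312725 = -13.37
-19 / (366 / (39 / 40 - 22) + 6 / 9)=1.13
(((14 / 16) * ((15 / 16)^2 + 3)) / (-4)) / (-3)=2317/8192 = 0.28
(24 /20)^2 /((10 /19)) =342/125 = 2.74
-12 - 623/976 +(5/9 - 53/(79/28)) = -21420121/693936 = -30.87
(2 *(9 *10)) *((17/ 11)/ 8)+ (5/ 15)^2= 6907/198 = 34.88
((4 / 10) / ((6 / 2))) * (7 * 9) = 42/5 = 8.40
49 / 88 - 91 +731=56369/88 = 640.56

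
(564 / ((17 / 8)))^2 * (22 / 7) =447879168/2023 = 221393.56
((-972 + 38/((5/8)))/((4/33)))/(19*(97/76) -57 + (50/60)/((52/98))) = 1465893/6080 = 241.10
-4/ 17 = -0.24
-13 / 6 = -2.17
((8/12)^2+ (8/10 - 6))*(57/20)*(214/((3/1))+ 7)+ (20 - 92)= -102031/90 = -1133.68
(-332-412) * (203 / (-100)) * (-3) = -113274/25 = -4530.96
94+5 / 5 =95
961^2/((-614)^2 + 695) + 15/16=20441701/6043056 = 3.38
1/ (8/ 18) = 9/4 = 2.25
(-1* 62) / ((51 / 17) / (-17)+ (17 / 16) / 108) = 1821312/4895 = 372.08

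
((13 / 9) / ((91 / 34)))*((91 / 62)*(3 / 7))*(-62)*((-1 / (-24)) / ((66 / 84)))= -221/198 = -1.12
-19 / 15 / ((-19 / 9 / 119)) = 357/5 = 71.40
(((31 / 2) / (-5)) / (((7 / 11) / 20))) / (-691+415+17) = 682/1813 = 0.38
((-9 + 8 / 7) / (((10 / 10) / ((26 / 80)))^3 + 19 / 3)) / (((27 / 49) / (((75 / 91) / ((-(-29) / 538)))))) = -125017750/20335641 = -6.15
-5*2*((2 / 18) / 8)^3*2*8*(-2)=5/5832 = 0.00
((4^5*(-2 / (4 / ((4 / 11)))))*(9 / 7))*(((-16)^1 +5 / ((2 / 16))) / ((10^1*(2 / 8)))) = -884736/385 = -2298.02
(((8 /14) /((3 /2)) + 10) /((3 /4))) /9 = 872/567 = 1.54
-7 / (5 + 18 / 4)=-14/19 = -0.74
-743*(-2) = 1486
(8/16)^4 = 1/16 = 0.06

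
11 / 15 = 0.73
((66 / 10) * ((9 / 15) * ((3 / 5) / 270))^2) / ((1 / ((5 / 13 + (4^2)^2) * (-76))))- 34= -34763449/1015625 = -34.23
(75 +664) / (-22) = -739/22 = -33.59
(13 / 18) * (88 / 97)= 572/873 = 0.66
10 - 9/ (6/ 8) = -2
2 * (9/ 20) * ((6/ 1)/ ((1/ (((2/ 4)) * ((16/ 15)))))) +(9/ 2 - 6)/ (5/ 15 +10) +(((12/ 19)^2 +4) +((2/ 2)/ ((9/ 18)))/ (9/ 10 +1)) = 4580679/559550 = 8.19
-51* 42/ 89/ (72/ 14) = -833/178 = -4.68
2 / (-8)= -1/4 = -0.25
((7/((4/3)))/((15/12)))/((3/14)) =98/5 = 19.60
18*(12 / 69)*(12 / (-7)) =-864/161 = -5.37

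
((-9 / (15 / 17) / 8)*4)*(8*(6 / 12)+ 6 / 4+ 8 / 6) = -697/20 = -34.85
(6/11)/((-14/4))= -12/77 = -0.16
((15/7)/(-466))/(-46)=15/150052 = 0.00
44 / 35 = 1.26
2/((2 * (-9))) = -1/9 = -0.11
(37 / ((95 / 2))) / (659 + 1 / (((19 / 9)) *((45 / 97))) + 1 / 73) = 5402/4577341 = 0.00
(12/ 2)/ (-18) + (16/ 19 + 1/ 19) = 0.56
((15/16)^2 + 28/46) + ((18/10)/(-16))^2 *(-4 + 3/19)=2012263/1398400 = 1.44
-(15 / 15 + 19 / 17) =-36/17 = -2.12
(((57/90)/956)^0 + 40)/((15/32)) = 87.47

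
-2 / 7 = -0.29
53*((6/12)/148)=53/296 = 0.18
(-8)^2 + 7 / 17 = 1095/17 = 64.41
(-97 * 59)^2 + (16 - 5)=32752740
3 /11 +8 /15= 0.81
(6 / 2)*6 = 18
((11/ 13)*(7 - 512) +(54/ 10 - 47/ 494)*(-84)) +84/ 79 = -871.85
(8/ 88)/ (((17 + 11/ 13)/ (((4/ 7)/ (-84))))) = -13/375144 = 0.00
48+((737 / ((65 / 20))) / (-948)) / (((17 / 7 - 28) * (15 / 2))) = 397089598/8272485 = 48.00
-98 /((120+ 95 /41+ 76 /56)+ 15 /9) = -168756/215837 = -0.78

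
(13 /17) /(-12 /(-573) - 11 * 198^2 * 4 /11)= -2483/509181484 = 0.00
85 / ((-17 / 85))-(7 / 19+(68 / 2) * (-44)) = 20342/19 = 1070.63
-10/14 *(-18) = 90/7 = 12.86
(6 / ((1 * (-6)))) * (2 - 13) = 11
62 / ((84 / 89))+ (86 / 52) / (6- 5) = 18385/273 = 67.34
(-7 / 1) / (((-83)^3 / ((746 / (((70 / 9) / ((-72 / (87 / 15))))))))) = -241704/16581823 = -0.01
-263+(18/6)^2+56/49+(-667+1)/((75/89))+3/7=-1042.75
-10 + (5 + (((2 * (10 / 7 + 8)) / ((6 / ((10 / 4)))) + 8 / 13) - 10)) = -594/91 = -6.53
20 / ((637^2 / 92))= 1840/405769 = 0.00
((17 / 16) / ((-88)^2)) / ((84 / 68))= 289/2601984 = 0.00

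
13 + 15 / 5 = 16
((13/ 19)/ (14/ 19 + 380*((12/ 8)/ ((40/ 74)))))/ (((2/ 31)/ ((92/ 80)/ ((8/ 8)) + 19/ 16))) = 75361/3207920 = 0.02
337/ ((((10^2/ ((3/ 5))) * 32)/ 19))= 19209/16000 = 1.20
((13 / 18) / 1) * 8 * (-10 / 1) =-520/9 = -57.78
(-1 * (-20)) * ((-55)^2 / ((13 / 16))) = 968000/13 = 74461.54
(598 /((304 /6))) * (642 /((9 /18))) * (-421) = -121221477/19 = -6380077.74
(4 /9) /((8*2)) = 1/36 = 0.03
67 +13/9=616/9 = 68.44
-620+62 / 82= -25389/41 = -619.24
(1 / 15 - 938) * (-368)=5177392/15 = 345159.47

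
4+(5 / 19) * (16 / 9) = 764/171 = 4.47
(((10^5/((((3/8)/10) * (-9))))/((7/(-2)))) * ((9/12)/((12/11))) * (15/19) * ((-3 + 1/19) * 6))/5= -176000000/1083 = -162511.54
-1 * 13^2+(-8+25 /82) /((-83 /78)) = -550498/3403 = -161.77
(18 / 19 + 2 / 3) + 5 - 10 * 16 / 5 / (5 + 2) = 815/399 = 2.04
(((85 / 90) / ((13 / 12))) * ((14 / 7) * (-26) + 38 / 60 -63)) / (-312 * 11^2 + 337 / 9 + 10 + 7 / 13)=58327/22056850 = 0.00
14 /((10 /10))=14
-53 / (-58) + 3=227/58 = 3.91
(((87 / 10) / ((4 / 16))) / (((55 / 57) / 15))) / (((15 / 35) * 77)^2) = 3306/6655 = 0.50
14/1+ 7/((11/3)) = 175/11 = 15.91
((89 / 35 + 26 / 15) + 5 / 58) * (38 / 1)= 504773/3045 = 165.77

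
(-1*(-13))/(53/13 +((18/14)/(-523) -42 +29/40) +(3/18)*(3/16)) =-98993440/283039647 = -0.35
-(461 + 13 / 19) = -8772/19 = -461.68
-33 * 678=-22374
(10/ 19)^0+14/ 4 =9/2 = 4.50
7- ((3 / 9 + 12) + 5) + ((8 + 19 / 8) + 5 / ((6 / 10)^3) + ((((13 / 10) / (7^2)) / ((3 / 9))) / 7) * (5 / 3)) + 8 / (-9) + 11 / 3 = 1925291/74088 = 25.99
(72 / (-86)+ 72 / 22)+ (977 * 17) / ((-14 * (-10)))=8017337/66220 = 121.07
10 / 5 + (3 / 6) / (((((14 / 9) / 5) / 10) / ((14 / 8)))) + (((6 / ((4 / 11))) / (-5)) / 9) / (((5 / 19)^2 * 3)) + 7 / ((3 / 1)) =276241/9000 = 30.69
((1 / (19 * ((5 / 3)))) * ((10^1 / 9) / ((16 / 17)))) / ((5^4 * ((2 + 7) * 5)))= 17/12825000 = 0.00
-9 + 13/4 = -23/4 = -5.75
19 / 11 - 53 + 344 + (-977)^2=954821.73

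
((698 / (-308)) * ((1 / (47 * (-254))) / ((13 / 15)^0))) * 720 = 62820/459613 = 0.14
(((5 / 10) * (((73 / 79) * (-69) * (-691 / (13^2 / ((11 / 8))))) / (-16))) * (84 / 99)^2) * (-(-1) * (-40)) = 284246305/881166 = 322.58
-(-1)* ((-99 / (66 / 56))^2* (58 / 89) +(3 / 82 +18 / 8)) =67150047/14596 = 4600.58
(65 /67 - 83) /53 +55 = 189809/3551 = 53.45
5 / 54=0.09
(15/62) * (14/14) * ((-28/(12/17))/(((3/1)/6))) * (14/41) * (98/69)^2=-80001320/6051231 = -13.22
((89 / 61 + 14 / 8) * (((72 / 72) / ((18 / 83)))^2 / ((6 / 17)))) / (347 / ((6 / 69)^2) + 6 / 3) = 3396277/806243832 = 0.00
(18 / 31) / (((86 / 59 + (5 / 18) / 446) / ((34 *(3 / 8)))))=108703134/21411793 = 5.08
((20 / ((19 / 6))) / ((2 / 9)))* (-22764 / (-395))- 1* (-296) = 2902808/1501 = 1933.92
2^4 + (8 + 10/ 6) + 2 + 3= 30.67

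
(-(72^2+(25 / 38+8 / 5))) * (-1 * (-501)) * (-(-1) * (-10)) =25983152.05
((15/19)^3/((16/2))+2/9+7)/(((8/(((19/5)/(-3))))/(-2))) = 719411/311904 = 2.31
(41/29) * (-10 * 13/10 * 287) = -152971/29 = -5274.86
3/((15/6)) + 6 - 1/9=319/45 = 7.09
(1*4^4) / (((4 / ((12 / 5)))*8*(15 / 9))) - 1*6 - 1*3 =63/25 = 2.52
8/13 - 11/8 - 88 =-9231/104 = -88.76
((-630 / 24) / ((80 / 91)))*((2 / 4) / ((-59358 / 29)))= 1421/194816 = 0.01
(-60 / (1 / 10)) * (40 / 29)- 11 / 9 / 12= -827.69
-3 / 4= -0.75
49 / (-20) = -49/20 = -2.45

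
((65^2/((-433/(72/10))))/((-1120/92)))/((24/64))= 46644/3031 = 15.39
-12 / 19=-0.63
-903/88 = -10.26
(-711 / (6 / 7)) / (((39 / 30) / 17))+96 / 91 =-987009/91 = -10846.25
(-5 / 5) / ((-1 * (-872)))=-1/872 = 0.00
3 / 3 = 1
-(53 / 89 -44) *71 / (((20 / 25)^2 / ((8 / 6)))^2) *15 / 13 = 857103125/55536 = 15433.29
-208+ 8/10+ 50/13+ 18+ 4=-11788/65 = -181.35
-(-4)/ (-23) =-4/23 = -0.17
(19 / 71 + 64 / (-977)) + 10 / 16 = 458987/554936 = 0.83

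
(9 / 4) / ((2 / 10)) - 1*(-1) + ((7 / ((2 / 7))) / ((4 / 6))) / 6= 147/8 = 18.38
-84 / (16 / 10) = -105/2 = -52.50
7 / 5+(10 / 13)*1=2.17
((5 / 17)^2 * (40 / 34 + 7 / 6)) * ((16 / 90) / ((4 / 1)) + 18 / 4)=488755/530604 = 0.92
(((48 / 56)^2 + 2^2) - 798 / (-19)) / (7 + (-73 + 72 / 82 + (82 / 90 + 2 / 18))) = -0.73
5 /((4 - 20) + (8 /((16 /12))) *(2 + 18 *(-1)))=-5/112 = -0.04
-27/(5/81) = -2187/5 = -437.40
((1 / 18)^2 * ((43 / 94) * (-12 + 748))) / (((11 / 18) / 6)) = 10.20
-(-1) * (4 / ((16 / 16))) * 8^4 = 16384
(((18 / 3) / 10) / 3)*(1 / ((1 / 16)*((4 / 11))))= 44/5 = 8.80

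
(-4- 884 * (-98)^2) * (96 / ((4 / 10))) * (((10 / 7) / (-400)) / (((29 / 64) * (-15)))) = -217342464/203 = -1070652.53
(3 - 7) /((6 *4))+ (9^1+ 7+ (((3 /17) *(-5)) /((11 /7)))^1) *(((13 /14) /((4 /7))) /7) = 3.42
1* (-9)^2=81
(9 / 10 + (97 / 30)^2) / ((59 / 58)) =296351/26550 = 11.16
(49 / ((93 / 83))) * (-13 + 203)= 772730/93 = 8308.92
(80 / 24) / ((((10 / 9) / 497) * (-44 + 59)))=497/5 = 99.40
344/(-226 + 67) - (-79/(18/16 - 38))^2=-93445016/13836975 = -6.75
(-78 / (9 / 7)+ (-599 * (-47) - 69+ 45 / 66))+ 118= 1857373/66 = 28142.02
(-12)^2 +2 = 146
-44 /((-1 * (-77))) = -4/7 = -0.57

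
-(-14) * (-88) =-1232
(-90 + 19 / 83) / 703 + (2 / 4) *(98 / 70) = 333933/583490 = 0.57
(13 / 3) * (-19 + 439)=1820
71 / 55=1.29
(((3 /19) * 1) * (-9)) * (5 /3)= -45/19 = -2.37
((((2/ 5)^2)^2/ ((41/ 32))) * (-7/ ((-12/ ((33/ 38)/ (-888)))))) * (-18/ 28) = 132/18014375 = 0.00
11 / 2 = 5.50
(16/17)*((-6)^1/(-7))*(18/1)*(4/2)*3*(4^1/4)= 10368/119 = 87.13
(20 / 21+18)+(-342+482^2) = 4872020/21 = 232000.95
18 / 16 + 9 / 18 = 13/8 = 1.62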